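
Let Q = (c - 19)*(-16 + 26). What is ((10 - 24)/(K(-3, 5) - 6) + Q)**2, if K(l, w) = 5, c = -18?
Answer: 126736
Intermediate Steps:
Q = -370 (Q = (-18 - 19)*(-16 + 26) = -37*10 = -370)
((10 - 24)/(K(-3, 5) - 6) + Q)**2 = ((10 - 24)/(5 - 6) - 370)**2 = (-14/(-1) - 370)**2 = (-14*(-1) - 370)**2 = (14 - 370)**2 = (-356)**2 = 126736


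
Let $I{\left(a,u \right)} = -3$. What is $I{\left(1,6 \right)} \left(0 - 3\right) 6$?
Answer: $54$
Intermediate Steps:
$I{\left(1,6 \right)} \left(0 - 3\right) 6 = - 3 \left(0 - 3\right) 6 = \left(-3\right) \left(-3\right) 6 = 9 \cdot 6 = 54$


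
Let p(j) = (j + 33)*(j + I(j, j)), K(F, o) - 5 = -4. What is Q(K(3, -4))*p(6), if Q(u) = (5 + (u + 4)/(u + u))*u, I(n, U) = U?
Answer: 3510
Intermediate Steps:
K(F, o) = 1 (K(F, o) = 5 - 4 = 1)
p(j) = 2*j*(33 + j) (p(j) = (j + 33)*(j + j) = (33 + j)*(2*j) = 2*j*(33 + j))
Q(u) = u*(5 + (4 + u)/(2*u)) (Q(u) = (5 + (4 + u)/((2*u)))*u = (5 + (4 + u)*(1/(2*u)))*u = (5 + (4 + u)/(2*u))*u = u*(5 + (4 + u)/(2*u)))
Q(K(3, -4))*p(6) = (2 + (11/2)*1)*(2*6*(33 + 6)) = (2 + 11/2)*(2*6*39) = (15/2)*468 = 3510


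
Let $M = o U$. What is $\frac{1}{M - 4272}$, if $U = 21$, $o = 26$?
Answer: $- \frac{1}{3726} \approx -0.00026838$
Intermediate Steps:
$M = 546$ ($M = 26 \cdot 21 = 546$)
$\frac{1}{M - 4272} = \frac{1}{546 - 4272} = \frac{1}{-3726} = - \frac{1}{3726}$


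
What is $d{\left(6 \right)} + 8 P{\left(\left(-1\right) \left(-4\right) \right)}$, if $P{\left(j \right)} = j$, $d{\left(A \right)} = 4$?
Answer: $36$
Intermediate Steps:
$d{\left(6 \right)} + 8 P{\left(\left(-1\right) \left(-4\right) \right)} = 4 + 8 \left(\left(-1\right) \left(-4\right)\right) = 4 + 8 \cdot 4 = 4 + 32 = 36$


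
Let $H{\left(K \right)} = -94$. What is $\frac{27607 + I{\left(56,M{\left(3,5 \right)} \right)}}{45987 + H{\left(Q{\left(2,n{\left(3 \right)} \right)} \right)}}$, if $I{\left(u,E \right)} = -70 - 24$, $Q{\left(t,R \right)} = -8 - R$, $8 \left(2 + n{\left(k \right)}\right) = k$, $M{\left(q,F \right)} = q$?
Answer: $\frac{27513}{45893} \approx 0.5995$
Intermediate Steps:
$n{\left(k \right)} = -2 + \frac{k}{8}$
$I{\left(u,E \right)} = -94$
$\frac{27607 + I{\left(56,M{\left(3,5 \right)} \right)}}{45987 + H{\left(Q{\left(2,n{\left(3 \right)} \right)} \right)}} = \frac{27607 - 94}{45987 - 94} = \frac{27513}{45893}$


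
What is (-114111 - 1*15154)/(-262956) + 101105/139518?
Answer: 7436826775/6114515868 ≈ 1.2163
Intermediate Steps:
(-114111 - 1*15154)/(-262956) + 101105/139518 = (-114111 - 15154)*(-1/262956) + 101105*(1/139518) = -129265*(-1/262956) + 101105/139518 = 129265/262956 + 101105/139518 = 7436826775/6114515868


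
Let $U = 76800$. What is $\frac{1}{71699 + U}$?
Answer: $\frac{1}{148499} \approx 6.7341 \cdot 10^{-6}$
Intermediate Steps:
$\frac{1}{71699 + U} = \frac{1}{71699 + 76800} = \frac{1}{148499}$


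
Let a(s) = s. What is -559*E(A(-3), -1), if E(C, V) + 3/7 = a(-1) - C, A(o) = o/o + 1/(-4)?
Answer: 34099/28 ≈ 1217.8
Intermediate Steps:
A(o) = ¾ (A(o) = 1 + 1*(-¼) = 1 - ¼ = ¾)
E(C, V) = -10/7 - C (E(C, V) = -3/7 + (-1 - C) = -10/7 - C)
-559*E(A(-3), -1) = -559*(-10/7 - 1*¾) = -559*(-10/7 - ¾) = -559*(-61/28) = 34099/28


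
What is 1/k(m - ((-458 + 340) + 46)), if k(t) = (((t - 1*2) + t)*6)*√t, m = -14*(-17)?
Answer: √310/1149480 ≈ 1.5317e-5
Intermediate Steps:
m = 238
k(t) = √t*(-12 + 12*t) (k(t) = (((t - 2) + t)*6)*√t = (((-2 + t) + t)*6)*√t = ((-2 + 2*t)*6)*√t = (-12 + 12*t)*√t = √t*(-12 + 12*t))
1/k(m - ((-458 + 340) + 46)) = 1/(12*√(238 - ((-458 + 340) + 46))*(-1 + (238 - ((-458 + 340) + 46)))) = 1/(12*√(238 - (-118 + 46))*(-1 + (238 - (-118 + 46)))) = 1/(12*√(238 - 1*(-72))*(-1 + (238 - 1*(-72)))) = 1/(12*√(238 + 72)*(-1 + (238 + 72))) = 1/(12*√310*(-1 + 310)) = 1/(12*√310*309) = 1/(3708*√310) = √310/1149480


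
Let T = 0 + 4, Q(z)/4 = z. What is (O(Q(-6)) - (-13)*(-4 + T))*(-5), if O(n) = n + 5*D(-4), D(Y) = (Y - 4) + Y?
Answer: 420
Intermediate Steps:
Q(z) = 4*z
D(Y) = -4 + 2*Y (D(Y) = (-4 + Y) + Y = -4 + 2*Y)
T = 4
O(n) = -60 + n (O(n) = n + 5*(-4 + 2*(-4)) = n + 5*(-4 - 8) = n + 5*(-12) = n - 60 = -60 + n)
(O(Q(-6)) - (-13)*(-4 + T))*(-5) = ((-60 + 4*(-6)) - (-13)*(-4 + 4))*(-5) = ((-60 - 24) - (-13)*0)*(-5) = (-84 - 1*0)*(-5) = (-84 + 0)*(-5) = -84*(-5) = 420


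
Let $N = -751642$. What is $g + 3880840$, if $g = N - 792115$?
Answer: $2337083$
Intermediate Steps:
$g = -1543757$ ($g = -751642 - 792115 = -1543757$)
$g + 3880840 = -1543757 + 3880840 = 2337083$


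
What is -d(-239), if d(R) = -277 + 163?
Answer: 114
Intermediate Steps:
d(R) = -114
-d(-239) = -1*(-114) = 114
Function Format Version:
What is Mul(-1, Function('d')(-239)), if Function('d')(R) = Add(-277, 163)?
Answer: 114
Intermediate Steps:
Function('d')(R) = -114
Mul(-1, Function('d')(-239)) = Mul(-1, -114) = 114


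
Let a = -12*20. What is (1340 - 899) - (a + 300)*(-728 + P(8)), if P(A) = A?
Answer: 43641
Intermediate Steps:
a = -240
(1340 - 899) - (a + 300)*(-728 + P(8)) = (1340 - 899) - (-240 + 300)*(-728 + 8) = 441 - 60*(-720) = 441 - 1*(-43200) = 441 + 43200 = 43641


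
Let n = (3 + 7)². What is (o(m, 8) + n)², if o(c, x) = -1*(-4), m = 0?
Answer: 10816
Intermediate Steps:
o(c, x) = 4
n = 100 (n = 10² = 100)
(o(m, 8) + n)² = (4 + 100)² = 104² = 10816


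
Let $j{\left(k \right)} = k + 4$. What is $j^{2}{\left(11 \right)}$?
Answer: $225$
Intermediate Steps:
$j{\left(k \right)} = 4 + k$
$j^{2}{\left(11 \right)} = \left(4 + 11\right)^{2} = 15^{2} = 225$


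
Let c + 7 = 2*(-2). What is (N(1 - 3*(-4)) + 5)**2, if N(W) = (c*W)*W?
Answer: 3437316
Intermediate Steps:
c = -11 (c = -7 + 2*(-2) = -7 - 4 = -11)
N(W) = -11*W**2 (N(W) = (-11*W)*W = -11*W**2)
(N(1 - 3*(-4)) + 5)**2 = (-11*(1 - 3*(-4))**2 + 5)**2 = (-11*(1 + 12)**2 + 5)**2 = (-11*13**2 + 5)**2 = (-11*169 + 5)**2 = (-1859 + 5)**2 = (-1854)**2 = 3437316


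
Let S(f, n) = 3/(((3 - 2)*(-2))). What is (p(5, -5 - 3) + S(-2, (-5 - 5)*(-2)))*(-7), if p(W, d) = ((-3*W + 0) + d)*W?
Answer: 1631/2 ≈ 815.50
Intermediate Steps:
S(f, n) = -3/2 (S(f, n) = 3/((1*(-2))) = 3/(-2) = 3*(-½) = -3/2)
p(W, d) = W*(d - 3*W) (p(W, d) = (-3*W + d)*W = (d - 3*W)*W = W*(d - 3*W))
(p(5, -5 - 3) + S(-2, (-5 - 5)*(-2)))*(-7) = (5*((-5 - 3) - 3*5) - 3/2)*(-7) = (5*(-8 - 15) - 3/2)*(-7) = (5*(-23) - 3/2)*(-7) = (-115 - 3/2)*(-7) = -233/2*(-7) = 1631/2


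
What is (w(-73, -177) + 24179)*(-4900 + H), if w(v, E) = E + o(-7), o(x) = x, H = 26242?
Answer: 512101290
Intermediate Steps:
w(v, E) = -7 + E (w(v, E) = E - 7 = -7 + E)
(w(-73, -177) + 24179)*(-4900 + H) = ((-7 - 177) + 24179)*(-4900 + 26242) = (-184 + 24179)*21342 = 23995*21342 = 512101290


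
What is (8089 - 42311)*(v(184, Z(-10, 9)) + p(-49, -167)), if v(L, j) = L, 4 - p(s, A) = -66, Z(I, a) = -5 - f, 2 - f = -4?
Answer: -8692388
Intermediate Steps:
f = 6 (f = 2 - 1*(-4) = 2 + 4 = 6)
Z(I, a) = -11 (Z(I, a) = -5 - 1*6 = -5 - 6 = -11)
p(s, A) = 70 (p(s, A) = 4 - 1*(-66) = 4 + 66 = 70)
(8089 - 42311)*(v(184, Z(-10, 9)) + p(-49, -167)) = (8089 - 42311)*(184 + 70) = -34222*254 = -8692388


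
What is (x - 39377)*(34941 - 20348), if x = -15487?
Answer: -800630352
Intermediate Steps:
(x - 39377)*(34941 - 20348) = (-15487 - 39377)*(34941 - 20348) = -54864*14593 = -800630352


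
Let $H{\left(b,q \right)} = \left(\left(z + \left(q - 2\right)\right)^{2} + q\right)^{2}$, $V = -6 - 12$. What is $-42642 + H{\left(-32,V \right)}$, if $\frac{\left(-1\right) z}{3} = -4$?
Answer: $-40526$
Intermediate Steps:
$z = 12$ ($z = \left(-3\right) \left(-4\right) = 12$)
$V = -18$ ($V = -6 - 12 = -18$)
$H{\left(b,q \right)} = \left(q + \left(10 + q\right)^{2}\right)^{2}$ ($H{\left(b,q \right)} = \left(\left(12 + \left(q - 2\right)\right)^{2} + q\right)^{2} = \left(\left(12 + \left(-2 + q\right)\right)^{2} + q\right)^{2} = \left(\left(10 + q\right)^{2} + q\right)^{2} = \left(q + \left(10 + q\right)^{2}\right)^{2}$)
$-42642 + H{\left(-32,V \right)} = -42642 + \left(-18 + \left(10 - 18\right)^{2}\right)^{2} = -42642 + \left(-18 + \left(-8\right)^{2}\right)^{2} = -42642 + \left(-18 + 64\right)^{2} = -42642 + 46^{2} = -42642 + 2116 = -40526$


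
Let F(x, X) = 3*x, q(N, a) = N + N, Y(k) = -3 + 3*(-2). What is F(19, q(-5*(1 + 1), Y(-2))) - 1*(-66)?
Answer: 123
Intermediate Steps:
Y(k) = -9 (Y(k) = -3 - 6 = -9)
q(N, a) = 2*N
F(19, q(-5*(1 + 1), Y(-2))) - 1*(-66) = 3*19 - 1*(-66) = 57 + 66 = 123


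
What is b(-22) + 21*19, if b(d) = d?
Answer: 377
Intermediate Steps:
b(-22) + 21*19 = -22 + 21*19 = -22 + 399 = 377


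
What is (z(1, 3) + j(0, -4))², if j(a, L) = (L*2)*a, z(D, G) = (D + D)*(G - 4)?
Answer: 4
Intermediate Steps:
z(D, G) = 2*D*(-4 + G) (z(D, G) = (2*D)*(-4 + G) = 2*D*(-4 + G))
j(a, L) = 2*L*a (j(a, L) = (2*L)*a = 2*L*a)
(z(1, 3) + j(0, -4))² = (2*1*(-4 + 3) + 2*(-4)*0)² = (2*1*(-1) + 0)² = (-2 + 0)² = (-2)² = 4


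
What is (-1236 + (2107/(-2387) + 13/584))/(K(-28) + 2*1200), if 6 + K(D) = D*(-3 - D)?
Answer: -246313335/337349936 ≈ -0.73014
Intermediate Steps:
K(D) = -6 + D*(-3 - D)
(-1236 + (2107/(-2387) + 13/584))/(K(-28) + 2*1200) = (-1236 + (2107/(-2387) + 13/584))/((-6 - 1*(-28)² - 3*(-28)) + 2*1200) = (-1236 + (2107*(-1/2387) + 13*(1/584)))/((-6 - 1*784 + 84) + 2400) = (-1236 + (-301/341 + 13/584))/((-6 - 784 + 84) + 2400) = (-1236 - 171351/199144)/(-706 + 2400) = -246313335/199144/1694 = -246313335/199144*1/1694 = -246313335/337349936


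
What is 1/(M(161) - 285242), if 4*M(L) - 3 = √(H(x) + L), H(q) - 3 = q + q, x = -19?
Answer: -651980/185971590157 - 12*√14/1301801131099 ≈ -3.5058e-6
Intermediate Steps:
H(q) = 3 + 2*q (H(q) = 3 + (q + q) = 3 + 2*q)
M(L) = ¾ + √(-35 + L)/4 (M(L) = ¾ + √((3 + 2*(-19)) + L)/4 = ¾ + √((3 - 38) + L)/4 = ¾ + √(-35 + L)/4)
1/(M(161) - 285242) = 1/((¾ + √(-35 + 161)/4) - 285242) = 1/((¾ + √126/4) - 285242) = 1/((¾ + (3*√14)/4) - 285242) = 1/((¾ + 3*√14/4) - 285242) = 1/(-1140965/4 + 3*√14/4)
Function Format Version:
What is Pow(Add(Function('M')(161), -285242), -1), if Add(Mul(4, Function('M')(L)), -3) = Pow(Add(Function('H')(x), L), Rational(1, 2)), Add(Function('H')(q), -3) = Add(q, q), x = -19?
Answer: Add(Rational(-651980, 185971590157), Mul(Rational(-12, 1301801131099), Pow(14, Rational(1, 2)))) ≈ -3.5058e-6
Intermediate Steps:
Function('H')(q) = Add(3, Mul(2, q)) (Function('H')(q) = Add(3, Add(q, q)) = Add(3, Mul(2, q)))
Function('M')(L) = Add(Rational(3, 4), Mul(Rational(1, 4), Pow(Add(-35, L), Rational(1, 2)))) (Function('M')(L) = Add(Rational(3, 4), Mul(Rational(1, 4), Pow(Add(Add(3, Mul(2, -19)), L), Rational(1, 2)))) = Add(Rational(3, 4), Mul(Rational(1, 4), Pow(Add(Add(3, -38), L), Rational(1, 2)))) = Add(Rational(3, 4), Mul(Rational(1, 4), Pow(Add(-35, L), Rational(1, 2)))))
Pow(Add(Function('M')(161), -285242), -1) = Pow(Add(Add(Rational(3, 4), Mul(Rational(1, 4), Pow(Add(-35, 161), Rational(1, 2)))), -285242), -1) = Pow(Add(Add(Rational(3, 4), Mul(Rational(1, 4), Pow(126, Rational(1, 2)))), -285242), -1) = Pow(Add(Add(Rational(3, 4), Mul(Rational(1, 4), Mul(3, Pow(14, Rational(1, 2))))), -285242), -1) = Pow(Add(Add(Rational(3, 4), Mul(Rational(3, 4), Pow(14, Rational(1, 2)))), -285242), -1) = Pow(Add(Rational(-1140965, 4), Mul(Rational(3, 4), Pow(14, Rational(1, 2)))), -1)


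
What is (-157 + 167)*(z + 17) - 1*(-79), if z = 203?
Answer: 2279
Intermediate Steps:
(-157 + 167)*(z + 17) - 1*(-79) = (-157 + 167)*(203 + 17) - 1*(-79) = 10*220 + 79 = 2200 + 79 = 2279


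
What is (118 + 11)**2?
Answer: 16641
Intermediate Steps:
(118 + 11)**2 = 129**2 = 16641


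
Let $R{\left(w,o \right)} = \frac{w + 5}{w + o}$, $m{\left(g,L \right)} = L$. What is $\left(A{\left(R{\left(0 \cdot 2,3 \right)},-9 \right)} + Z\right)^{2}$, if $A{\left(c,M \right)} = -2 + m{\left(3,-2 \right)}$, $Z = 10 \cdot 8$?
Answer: $5776$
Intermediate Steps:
$Z = 80$
$R{\left(w,o \right)} = \frac{5 + w}{o + w}$
$A{\left(c,M \right)} = -4$ ($A{\left(c,M \right)} = -2 - 2 = -4$)
$\left(A{\left(R{\left(0 \cdot 2,3 \right)},-9 \right)} + Z\right)^{2} = \left(-4 + 80\right)^{2} = 76^{2} = 5776$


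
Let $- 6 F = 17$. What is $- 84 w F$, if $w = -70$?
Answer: $-16660$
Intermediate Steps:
$F = - \frac{17}{6}$ ($F = \left(- \frac{1}{6}\right) 17 = - \frac{17}{6} \approx -2.8333$)
$- 84 w F = \left(-84\right) \left(-70\right) \left(- \frac{17}{6}\right) = 5880 \left(- \frac{17}{6}\right) = -16660$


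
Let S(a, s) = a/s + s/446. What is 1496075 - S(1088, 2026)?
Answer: 337960698944/225899 ≈ 1.4961e+6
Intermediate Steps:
S(a, s) = s/446 + a/s (S(a, s) = a/s + s*(1/446) = a/s + s/446 = s/446 + a/s)
1496075 - S(1088, 2026) = 1496075 - ((1/446)*2026 + 1088/2026) = 1496075 - (1013/223 + 1088*(1/2026)) = 1496075 - (1013/223 + 544/1013) = 1496075 - 1*1147481/225899 = 1496075 - 1147481/225899 = 337960698944/225899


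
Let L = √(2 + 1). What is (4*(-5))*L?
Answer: -20*√3 ≈ -34.641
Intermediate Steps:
L = √3 ≈ 1.7320
(4*(-5))*L = (4*(-5))*√3 = -20*√3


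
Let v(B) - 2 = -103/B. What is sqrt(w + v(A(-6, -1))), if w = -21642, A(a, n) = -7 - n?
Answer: I*sqrt(778422)/6 ≈ 147.05*I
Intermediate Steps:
v(B) = 2 - 103/B
sqrt(w + v(A(-6, -1))) = sqrt(-21642 + (2 - 103/(-7 - 1*(-1)))) = sqrt(-21642 + (2 - 103/(-7 + 1))) = sqrt(-21642 + (2 - 103/(-6))) = sqrt(-21642 + (2 - 103*(-1/6))) = sqrt(-21642 + (2 + 103/6)) = sqrt(-21642 + 115/6) = sqrt(-129737/6) = I*sqrt(778422)/6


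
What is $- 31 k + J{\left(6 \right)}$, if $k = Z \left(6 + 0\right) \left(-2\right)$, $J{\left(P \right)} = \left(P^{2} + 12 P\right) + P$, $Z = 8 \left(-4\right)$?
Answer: $-11790$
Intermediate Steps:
$Z = -32$
$J{\left(P \right)} = P^{2} + 13 P$
$k = 384$ ($k = - 32 \left(6 + 0\right) \left(-2\right) = - 32 \cdot 6 \left(-2\right) = \left(-32\right) \left(-12\right) = 384$)
$- 31 k + J{\left(6 \right)} = \left(-31\right) 384 + 6 \left(13 + 6\right) = -11904 + 6 \cdot 19 = -11904 + 114 = -11790$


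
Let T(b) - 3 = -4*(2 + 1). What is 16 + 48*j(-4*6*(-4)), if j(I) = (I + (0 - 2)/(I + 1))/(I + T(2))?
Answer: 193968/2813 ≈ 68.954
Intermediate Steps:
T(b) = -9 (T(b) = 3 - 4*(2 + 1) = 3 - 4*3 = 3 - 12 = -9)
j(I) = (I - 2/(1 + I))/(-9 + I) (j(I) = (I + (0 - 2)/(I + 1))/(I - 9) = (I - 2/(1 + I))/(-9 + I))
16 + 48*j(-4*6*(-4)) = 16 + 48*((-2 - 4*6*(-4) + (-4*6*(-4))**2)/(-9 + (-4*6*(-4))**2 - 8*(-4*6)*(-4))) = 16 + 48*((-2 - 24*(-4) + (-24*(-4))**2)/(-9 + (-24*(-4))**2 - (-192)*(-4))) = 16 + 48*((-2 + 96 + 96**2)/(-9 + 96**2 - 8*96)) = 16 + 48*((-2 + 96 + 9216)/(-9 + 9216 - 768)) = 16 + 48*(9310/8439) = 16 + 148960/2813 = 193968/2813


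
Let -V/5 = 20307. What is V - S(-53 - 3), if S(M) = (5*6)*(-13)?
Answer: -101145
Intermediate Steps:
V = -101535 (V = -5*20307 = -101535)
S(M) = -390 (S(M) = 30*(-13) = -390)
V - S(-53 - 3) = -101535 - 1*(-390) = -101535 + 390 = -101145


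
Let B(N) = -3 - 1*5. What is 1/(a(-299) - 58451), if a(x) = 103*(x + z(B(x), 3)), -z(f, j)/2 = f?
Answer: -1/87600 ≈ -1.1416e-5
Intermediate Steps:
B(N) = -8 (B(N) = -3 - 5 = -8)
z(f, j) = -2*f
a(x) = 1648 + 103*x (a(x) = 103*(x - 2*(-8)) = 103*(x + 16) = 103*(16 + x) = 1648 + 103*x)
1/(a(-299) - 58451) = 1/((1648 + 103*(-299)) - 58451) = 1/((1648 - 30797) - 58451) = 1/(-29149 - 58451) = 1/(-87600) = -1/87600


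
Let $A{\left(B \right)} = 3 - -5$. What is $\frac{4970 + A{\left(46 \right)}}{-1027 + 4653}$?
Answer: $\frac{2489}{1813} \approx 1.3729$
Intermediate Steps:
$A{\left(B \right)} = 8$ ($A{\left(B \right)} = 3 + 5 = 8$)
$\frac{4970 + A{\left(46 \right)}}{-1027 + 4653} = \frac{4970 + 8}{-1027 + 4653} = \frac{4978}{3626} = 4978 \cdot \frac{1}{3626} = \frac{2489}{1813}$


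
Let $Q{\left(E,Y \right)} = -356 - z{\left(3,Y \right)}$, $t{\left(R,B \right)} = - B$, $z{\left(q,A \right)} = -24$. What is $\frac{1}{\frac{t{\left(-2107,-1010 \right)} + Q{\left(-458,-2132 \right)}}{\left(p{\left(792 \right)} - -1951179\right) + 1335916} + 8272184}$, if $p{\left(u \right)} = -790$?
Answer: $\frac{1095435}{9061639880266} \approx 1.2089 \cdot 10^{-7}$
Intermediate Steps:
$Q{\left(E,Y \right)} = -332$ ($Q{\left(E,Y \right)} = -356 - -24 = -356 + 24 = -332$)
$\frac{1}{\frac{t{\left(-2107,-1010 \right)} + Q{\left(-458,-2132 \right)}}{\left(p{\left(792 \right)} - -1951179\right) + 1335916} + 8272184} = \frac{1}{\frac{\left(-1\right) \left(-1010\right) - 332}{\left(-790 - -1951179\right) + 1335916} + 8272184} = \frac{1}{\frac{1010 - 332}{\left(-790 + 1951179\right) + 1335916} + 8272184} = \frac{1}{\frac{678}{1950389 + 1335916} + 8272184} = \frac{1}{\frac{678}{3286305} + 8272184} = \frac{1}{678 \cdot \frac{1}{3286305} + 8272184} = \frac{1}{\frac{226}{1095435} + 8272184} = \frac{1}{\frac{9061639880266}{1095435}} = \frac{1095435}{9061639880266}$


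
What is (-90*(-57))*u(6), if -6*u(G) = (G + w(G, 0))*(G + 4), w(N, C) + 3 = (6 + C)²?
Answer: -333450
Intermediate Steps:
w(N, C) = -3 + (6 + C)²
u(G) = -(4 + G)*(33 + G)/6 (u(G) = -(G + (-3 + (6 + 0)²))*(G + 4)/6 = -(G + (-3 + 6²))*(4 + G)/6 = -(G + (-3 + 36))*(4 + G)/6 = -(G + 33)*(4 + G)/6 = -(33 + G)*(4 + G)/6 = -(4 + G)*(33 + G)/6)
(-90*(-57))*u(6) = (-90*(-57))*(-22 - 37/6*6 - ⅙*6²) = 5130*(-22 - 37 - ⅙*36) = 5130*(-22 - 37 - 6) = 5130*(-65) = -333450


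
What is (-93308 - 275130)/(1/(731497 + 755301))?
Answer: -547792881524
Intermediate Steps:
(-93308 - 275130)/(1/(731497 + 755301)) = -368438/(1/1486798) = -368438/1/1486798 = -368438*1486798 = -547792881524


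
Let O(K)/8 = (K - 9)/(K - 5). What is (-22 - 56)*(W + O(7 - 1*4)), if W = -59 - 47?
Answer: 6396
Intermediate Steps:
O(K) = 8*(-9 + K)/(-5 + K) (O(K) = 8*((K - 9)/(K - 5)) = 8*((-9 + K)/(-5 + K)) = 8*(-9 + K)/(-5 + K))
W = -106
(-22 - 56)*(W + O(7 - 1*4)) = (-22 - 56)*(-106 + 8*(-9 + (7 - 1*4))/(-5 + (7 - 1*4))) = -78*(-106 + 8*(-9 + (7 - 4))/(-5 + (7 - 4))) = -78*(-106 + 8*(-9 + 3)/(-5 + 3)) = -78*(-106 + 8*(-6)/(-2)) = -78*(-106 + 8*(-½)*(-6)) = -78*(-106 + 24) = -78*(-82) = 6396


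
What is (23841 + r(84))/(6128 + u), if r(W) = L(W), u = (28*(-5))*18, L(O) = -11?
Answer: 11915/1804 ≈ 6.6048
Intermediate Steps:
u = -2520 (u = -140*18 = -2520)
r(W) = -11
(23841 + r(84))/(6128 + u) = (23841 - 11)/(6128 - 2520) = 23830/3608 = 23830*(1/3608) = 11915/1804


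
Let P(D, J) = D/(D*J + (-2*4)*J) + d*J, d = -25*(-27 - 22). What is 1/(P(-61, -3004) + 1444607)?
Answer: -207276/463322591929 ≈ -4.4737e-7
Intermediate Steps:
d = 1225 (d = -25*(-49) = 1225)
P(D, J) = 1225*J + D/(-8*J + D*J) (P(D, J) = D/(D*J + (-2*4)*J) + 1225*J = D/(D*J - 8*J) + 1225*J = D/(-8*J + D*J) + 1225*J = 1225*J + D/(-8*J + D*J))
1/(P(-61, -3004) + 1444607) = 1/((-61 - 9800*(-3004)**2 + 1225*(-61)*(-3004)**2)/((-3004)*(-8 - 61)) + 1444607) = 1/(-1/3004*(-61 - 9800*9024016 + 1225*(-61)*9024016)/(-69) + 1444607) = 1/(-1/3004*(-1/69)*(-61 - 88435356800 - 674319595600) + 1444607) = 1/(-1/3004*(-1/69)*(-762754952461) + 1444607) = 1/(-762754952461/207276 + 1444607) = 1/(-463322591929/207276) = -207276/463322591929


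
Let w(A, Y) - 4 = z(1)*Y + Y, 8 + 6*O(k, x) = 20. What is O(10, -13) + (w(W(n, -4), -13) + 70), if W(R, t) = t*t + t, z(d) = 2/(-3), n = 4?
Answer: 215/3 ≈ 71.667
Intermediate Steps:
O(k, x) = 2 (O(k, x) = -4/3 + (1/6)*20 = -4/3 + 10/3 = 2)
z(d) = -2/3 (z(d) = 2*(-1/3) = -2/3)
W(R, t) = t + t**2 (W(R, t) = t**2 + t = t + t**2)
w(A, Y) = 4 + Y/3 (w(A, Y) = 4 + (-2*Y/3 + Y) = 4 + Y/3)
O(10, -13) + (w(W(n, -4), -13) + 70) = 2 + ((4 + (1/3)*(-13)) + 70) = 2 + ((4 - 13/3) + 70) = 2 + (-1/3 + 70) = 2 + 209/3 = 215/3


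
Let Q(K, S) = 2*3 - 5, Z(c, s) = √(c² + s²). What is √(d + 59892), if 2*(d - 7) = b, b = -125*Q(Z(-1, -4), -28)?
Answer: 3*√26594/2 ≈ 244.61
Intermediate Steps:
Q(K, S) = 1 (Q(K, S) = 6 - 5 = 1)
b = -125 (b = -125*1 = -125)
d = -111/2 (d = 7 + (½)*(-125) = 7 - 125/2 = -111/2 ≈ -55.500)
√(d + 59892) = √(-111/2 + 59892) = √(119673/2) = 3*√26594/2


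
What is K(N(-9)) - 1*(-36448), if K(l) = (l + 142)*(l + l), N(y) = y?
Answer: 34054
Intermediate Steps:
K(l) = 2*l*(142 + l) (K(l) = (142 + l)*(2*l) = 2*l*(142 + l))
K(N(-9)) - 1*(-36448) = 2*(-9)*(142 - 9) - 1*(-36448) = 2*(-9)*133 + 36448 = -2394 + 36448 = 34054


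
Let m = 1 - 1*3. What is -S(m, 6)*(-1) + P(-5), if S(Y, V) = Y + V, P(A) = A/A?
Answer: 5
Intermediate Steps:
m = -2 (m = 1 - 3 = -2)
P(A) = 1
S(Y, V) = V + Y
-S(m, 6)*(-1) + P(-5) = -(6 - 2)*(-1) + 1 = -1*4*(-1) + 1 = -4*(-1) + 1 = 4 + 1 = 5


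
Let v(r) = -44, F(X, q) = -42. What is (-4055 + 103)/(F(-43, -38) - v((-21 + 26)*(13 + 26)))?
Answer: -1976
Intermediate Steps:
(-4055 + 103)/(F(-43, -38) - v((-21 + 26)*(13 + 26))) = (-4055 + 103)/(-42 - 1*(-44)) = -3952/(-42 + 44) = -3952/2 = -3952*1/2 = -1976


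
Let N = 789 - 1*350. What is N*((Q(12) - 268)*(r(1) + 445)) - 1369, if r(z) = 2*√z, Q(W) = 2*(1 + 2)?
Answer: -51414415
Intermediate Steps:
Q(W) = 6 (Q(W) = 2*3 = 6)
N = 439 (N = 789 - 350 = 439)
N*((Q(12) - 268)*(r(1) + 445)) - 1369 = 439*((6 - 268)*(2*√1 + 445)) - 1369 = 439*(-262*(2*1 + 445)) - 1369 = 439*(-262*(2 + 445)) - 1369 = 439*(-262*447) - 1369 = 439*(-117114) - 1369 = -51413046 - 1369 = -51414415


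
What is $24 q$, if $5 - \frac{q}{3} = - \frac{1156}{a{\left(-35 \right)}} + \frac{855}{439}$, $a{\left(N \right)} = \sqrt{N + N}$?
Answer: $\frac{96480}{439} - \frac{41616 i \sqrt{70}}{35} \approx 219.77 - 9948.1 i$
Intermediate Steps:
$a{\left(N \right)} = \sqrt{2} \sqrt{N}$ ($a{\left(N \right)} = \sqrt{2 N} = \sqrt{2} \sqrt{N}$)
$q = \frac{4020}{439} - \frac{1734 i \sqrt{70}}{35}$ ($q = 15 - 3 \left(- \frac{1156}{\sqrt{2} \sqrt{-35}} + \frac{855}{439}\right) = 15 - 3 \left(- \frac{1156}{\sqrt{2} i \sqrt{35}} + 855 \cdot \frac{1}{439}\right) = 15 - 3 \left(- \frac{1156}{i \sqrt{70}} + \frac{855}{439}\right) = 15 - 3 \left(- 1156 \left(- \frac{i \sqrt{70}}{70}\right) + \frac{855}{439}\right) = 15 - 3 \left(\frac{578 i \sqrt{70}}{35} + \frac{855}{439}\right) = 15 - 3 \left(\frac{855}{439} + \frac{578 i \sqrt{70}}{35}\right) = 15 - \left(\frac{2565}{439} + \frac{1734 i \sqrt{70}}{35}\right) = \frac{4020}{439} - \frac{1734 i \sqrt{70}}{35} \approx 9.1572 - 414.51 i$)
$24 q = 24 \left(\frac{4020}{439} - \frac{1734 i \sqrt{70}}{35}\right) = \frac{96480}{439} - \frac{41616 i \sqrt{70}}{35}$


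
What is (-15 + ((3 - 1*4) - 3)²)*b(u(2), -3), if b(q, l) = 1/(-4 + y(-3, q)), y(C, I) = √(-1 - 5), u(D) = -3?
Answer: -2/11 - I*√6/22 ≈ -0.18182 - 0.11134*I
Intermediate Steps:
y(C, I) = I*√6 (y(C, I) = √(-6) = I*√6)
b(q, l) = 1/(-4 + I*√6)
(-15 + ((3 - 1*4) - 3)²)*b(u(2), -3) = (-15 + ((3 - 1*4) - 3)²)*(-2/11 - I*√6/22) = (-15 + ((3 - 4) - 3)²)*(-2/11 - I*√6/22) = (-15 + (-1 - 3)²)*(-2/11 - I*√6/22) = (-15 + (-4)²)*(-2/11 - I*√6/22) = (-15 + 16)*(-2/11 - I*√6/22) = 1*(-2/11 - I*√6/22) = -2/11 - I*√6/22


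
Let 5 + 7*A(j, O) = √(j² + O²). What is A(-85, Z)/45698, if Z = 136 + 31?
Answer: -5/319886 + √35114/319886 ≈ 0.00057016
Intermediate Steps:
Z = 167
A(j, O) = -5/7 + √(O² + j²)/7 (A(j, O) = -5/7 + √(j² + O²)/7 = -5/7 + √(O² + j²)/7)
A(-85, Z)/45698 = (-5/7 + √(167² + (-85)²)/7)/45698 = (-5/7 + √(27889 + 7225)/7)*(1/45698) = (-5/7 + √35114/7)*(1/45698) = -5/319886 + √35114/319886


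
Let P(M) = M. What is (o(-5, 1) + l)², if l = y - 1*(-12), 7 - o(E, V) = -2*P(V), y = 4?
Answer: 625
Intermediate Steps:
o(E, V) = 7 + 2*V (o(E, V) = 7 - (-2)*V = 7 + 2*V)
l = 16 (l = 4 - 1*(-12) = 4 + 12 = 16)
(o(-5, 1) + l)² = ((7 + 2*1) + 16)² = ((7 + 2) + 16)² = (9 + 16)² = 25² = 625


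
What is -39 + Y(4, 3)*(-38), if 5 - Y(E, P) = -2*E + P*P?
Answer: -191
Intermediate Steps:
Y(E, P) = 5 - P² + 2*E (Y(E, P) = 5 - (-2*E + P*P) = 5 - (-2*E + P²) = 5 - (P² - 2*E) = 5 + (-P² + 2*E) = 5 - P² + 2*E)
-39 + Y(4, 3)*(-38) = -39 + (5 - 1*3² + 2*4)*(-38) = -39 + (5 - 1*9 + 8)*(-38) = -39 + (5 - 9 + 8)*(-38) = -39 + 4*(-38) = -39 - 152 = -191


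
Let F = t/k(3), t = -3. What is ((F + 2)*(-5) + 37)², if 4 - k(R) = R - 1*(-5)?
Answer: 8649/16 ≈ 540.56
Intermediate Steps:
k(R) = -1 - R (k(R) = 4 - (R - 1*(-5)) = 4 - (R + 5) = 4 - (5 + R) = 4 + (-5 - R) = -1 - R)
F = ¾ (F = -3/(-1 - 1*3) = -3/(-1 - 3) = -3/(-4) = -3*(-¼) = ¾ ≈ 0.75000)
((F + 2)*(-5) + 37)² = ((¾ + 2)*(-5) + 37)² = ((11/4)*(-5) + 37)² = (-55/4 + 37)² = (93/4)² = 8649/16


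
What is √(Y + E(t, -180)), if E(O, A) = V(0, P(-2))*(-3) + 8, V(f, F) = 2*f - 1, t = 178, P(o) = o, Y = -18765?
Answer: I*√18754 ≈ 136.95*I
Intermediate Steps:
V(f, F) = -1 + 2*f
E(O, A) = 11 (E(O, A) = (-1 + 2*0)*(-3) + 8 = (-1 + 0)*(-3) + 8 = -1*(-3) + 8 = 3 + 8 = 11)
√(Y + E(t, -180)) = √(-18765 + 11) = √(-18754) = I*√18754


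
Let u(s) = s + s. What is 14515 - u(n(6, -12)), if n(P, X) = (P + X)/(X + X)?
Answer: 29029/2 ≈ 14515.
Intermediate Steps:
n(P, X) = (P + X)/(2*X) (n(P, X) = (P + X)/((2*X)) = (P + X)*(1/(2*X)) = (P + X)/(2*X))
u(s) = 2*s
14515 - u(n(6, -12)) = 14515 - 2*(½)*(6 - 12)/(-12) = 14515 - 2*(½)*(-1/12)*(-6) = 14515 - 2/4 = 14515 - 1*½ = 14515 - ½ = 29029/2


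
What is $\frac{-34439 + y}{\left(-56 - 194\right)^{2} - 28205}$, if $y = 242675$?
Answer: $\frac{208236}{34295} \approx 6.0719$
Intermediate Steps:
$\frac{-34439 + y}{\left(-56 - 194\right)^{2} - 28205} = \frac{-34439 + 242675}{\left(-56 - 194\right)^{2} - 28205} = \frac{208236}{\left(-250\right)^{2} - 28205} = \frac{208236}{62500 - 28205} = \frac{208236}{34295}$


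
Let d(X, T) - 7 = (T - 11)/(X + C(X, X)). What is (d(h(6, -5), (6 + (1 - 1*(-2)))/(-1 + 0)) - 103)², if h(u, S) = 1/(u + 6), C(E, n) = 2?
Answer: 278784/25 ≈ 11151.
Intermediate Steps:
h(u, S) = 1/(6 + u)
d(X, T) = 7 + (-11 + T)/(2 + X) (d(X, T) = 7 + (T - 11)/(X + 2) = 7 + (-11 + T)/(2 + X))
(d(h(6, -5), (6 + (1 - 1*(-2)))/(-1 + 0)) - 103)² = ((3 + (6 + (1 - 1*(-2)))/(-1 + 0) + 7/(6 + 6))/(2 + 1/(6 + 6)) - 103)² = ((3 + (6 + (1 + 2))/(-1) + 7/12)/(2 + 1/12) - 103)² = ((3 + (6 + 3)*(-1) + 7*(1/12))/(2 + 1/12) - 103)² = ((3 + 9*(-1) + 7/12)/(25/12) - 103)² = (12*(3 - 9 + 7/12)/25 - 103)² = ((12/25)*(-65/12) - 103)² = (-13/5 - 103)² = (-528/5)² = 278784/25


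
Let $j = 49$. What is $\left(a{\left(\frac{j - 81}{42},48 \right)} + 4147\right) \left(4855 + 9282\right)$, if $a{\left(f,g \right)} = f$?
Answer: $\frac{1230922727}{21} \approx 5.8615 \cdot 10^{7}$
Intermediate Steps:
$\left(a{\left(\frac{j - 81}{42},48 \right)} + 4147\right) \left(4855 + 9282\right) = \left(\frac{49 - 81}{42} + 4147\right) \left(4855 + 9282\right) = \left(\left(-32\right) \frac{1}{42} + 4147\right) 14137 = \left(- \frac{16}{21} + 4147\right) 14137 = \frac{87071}{21} \cdot 14137 = \frac{1230922727}{21}$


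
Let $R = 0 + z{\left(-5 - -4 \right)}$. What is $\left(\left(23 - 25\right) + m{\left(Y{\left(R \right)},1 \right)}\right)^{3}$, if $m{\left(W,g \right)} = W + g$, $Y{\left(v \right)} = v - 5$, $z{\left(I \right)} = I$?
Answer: $-343$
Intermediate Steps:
$R = -1$ ($R = 0 - 1 = -1$)
$Y{\left(v \right)} = -5 + v$ ($Y{\left(v \right)} = v - 5 = -5 + v$)
$\left(\left(23 - 25\right) + m{\left(Y{\left(R \right)},1 \right)}\right)^{3} = \left(\left(23 - 25\right) + \left(\left(-5 - 1\right) + 1\right)\right)^{3} = \left(-2 + \left(-6 + 1\right)\right)^{3} = \left(-2 - 5\right)^{3} = \left(-7\right)^{3} = -343$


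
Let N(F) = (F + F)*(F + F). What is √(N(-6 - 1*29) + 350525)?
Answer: 5*√14217 ≈ 596.18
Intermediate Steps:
N(F) = 4*F² (N(F) = (2*F)*(2*F) = 4*F²)
√(N(-6 - 1*29) + 350525) = √(4*(-6 - 1*29)² + 350525) = √(4*(-6 - 29)² + 350525) = √(4*(-35)² + 350525) = √(4*1225 + 350525) = √(4900 + 350525) = √355425 = 5*√14217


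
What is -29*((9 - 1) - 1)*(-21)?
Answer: 4263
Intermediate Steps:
-29*((9 - 1) - 1)*(-21) = -29*(8 - 1)*(-21) = -29*7*(-21) = -203*(-21) = 4263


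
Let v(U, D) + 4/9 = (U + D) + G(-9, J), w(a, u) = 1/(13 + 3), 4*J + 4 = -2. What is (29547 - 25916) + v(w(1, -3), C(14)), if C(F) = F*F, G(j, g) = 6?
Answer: 551897/144 ≈ 3832.6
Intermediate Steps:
J = -3/2 (J = -1 + (¼)*(-2) = -1 - ½ = -3/2 ≈ -1.5000)
C(F) = F²
w(a, u) = 1/16
v(U, D) = 50/9 + D + U (v(U, D) = -4/9 + ((U + D) + 6) = -4/9 + ((D + U) + 6) = -4/9 + (6 + D + U) = 50/9 + D + U)
(29547 - 25916) + v(w(1, -3), C(14)) = (29547 - 25916) + (50/9 + 14² + 1/16) = 3631 + (50/9 + 196 + 1/16) = 3631 + 29033/144 = 551897/144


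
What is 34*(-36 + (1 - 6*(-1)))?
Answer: -986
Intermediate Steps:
34*(-36 + (1 - 6*(-1))) = 34*(-36 + (1 + 6)) = 34*(-36 + 7) = 34*(-29) = -986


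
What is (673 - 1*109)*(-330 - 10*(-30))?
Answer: -16920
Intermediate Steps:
(673 - 1*109)*(-330 - 10*(-30)) = (673 - 109)*(-330 + 300) = 564*(-30) = -16920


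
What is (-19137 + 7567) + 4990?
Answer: -6580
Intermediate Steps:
(-19137 + 7567) + 4990 = -11570 + 4990 = -6580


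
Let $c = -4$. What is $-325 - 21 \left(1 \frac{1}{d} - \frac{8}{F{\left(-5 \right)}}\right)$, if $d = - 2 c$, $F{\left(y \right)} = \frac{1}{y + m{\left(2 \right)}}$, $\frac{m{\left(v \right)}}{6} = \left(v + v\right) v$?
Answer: $\frac{55171}{8} \approx 6896.4$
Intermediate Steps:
$m{\left(v \right)} = 12 v^{2}$ ($m{\left(v \right)} = 6 \left(v + v\right) v = 6 \cdot 2 v v = 6 \cdot 2 v^{2} = 12 v^{2}$)
$F{\left(y \right)} = \frac{1}{48 + y}$ ($F{\left(y \right)} = \frac{1}{y + 12 \cdot 2^{2}} = \frac{1}{y + 12 \cdot 4} = \frac{1}{y + 48} = \frac{1}{48 + y}$)
$d = 8$ ($d = \left(-2\right) \left(-4\right) = 8$)
$-325 - 21 \left(1 \frac{1}{d} - \frac{8}{F{\left(-5 \right)}}\right) = -325 - 21 \left(1 \cdot \frac{1}{8} - \frac{8}{\frac{1}{48 - 5}}\right) = -325 - 21 \left(1 \cdot \frac{1}{8} - \frac{8}{\frac{1}{43}}\right) = -325 - 21 \left(\frac{1}{8} - 8 \frac{1}{\frac{1}{43}}\right) = -325 - 21 \left(\frac{1}{8} - 344\right) = -325 - - \frac{57771}{8} = -325 + \frac{57771}{8} = \frac{55171}{8}$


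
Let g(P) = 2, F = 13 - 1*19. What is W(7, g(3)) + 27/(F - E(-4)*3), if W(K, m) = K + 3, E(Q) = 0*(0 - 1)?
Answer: 11/2 ≈ 5.5000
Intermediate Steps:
F = -6 (F = 13 - 19 = -6)
E(Q) = 0 (E(Q) = 0*(-1) = 0)
W(K, m) = 3 + K
W(7, g(3)) + 27/(F - E(-4)*3) = (3 + 7) + 27/(-6 - 0*3) = 10 + 27/(-6 - 1*0) = 10 + 27/(-6 + 0) = 10 + 27/(-6) = 10 - ⅙*27 = 10 - 9/2 = 11/2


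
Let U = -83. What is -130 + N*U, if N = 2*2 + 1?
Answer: -545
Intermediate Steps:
N = 5 (N = 4 + 1 = 5)
-130 + N*U = -130 + 5*(-83) = -130 - 415 = -545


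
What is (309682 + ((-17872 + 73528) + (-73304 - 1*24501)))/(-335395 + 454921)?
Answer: 267533/119526 ≈ 2.2383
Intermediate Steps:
(309682 + ((-17872 + 73528) + (-73304 - 1*24501)))/(-335395 + 454921) = (309682 + (55656 + (-73304 - 24501)))/119526 = (309682 + (55656 - 97805))*(1/119526) = (309682 - 42149)*(1/119526) = 267533*(1/119526) = 267533/119526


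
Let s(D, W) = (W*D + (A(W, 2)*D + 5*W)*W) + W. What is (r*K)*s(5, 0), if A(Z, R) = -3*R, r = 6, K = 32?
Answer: 0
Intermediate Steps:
s(D, W) = W + D*W + W*(-6*D + 5*W) (s(D, W) = (W*D + ((-3*2)*D + 5*W)*W) + W = (D*W + (-6*D + 5*W)*W) + W = (D*W + W*(-6*D + 5*W)) + W = W + D*W + W*(-6*D + 5*W))
(r*K)*s(5, 0) = (6*32)*(0*(1 - 5*5 + 5*0)) = 192*(0*(1 - 25 + 0)) = 192*(0*(-24)) = 192*0 = 0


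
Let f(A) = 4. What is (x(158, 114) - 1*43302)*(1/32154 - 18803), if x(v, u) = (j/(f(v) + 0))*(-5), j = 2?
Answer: 52363079167549/64308 ≈ 8.1425e+8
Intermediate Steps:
x(v, u) = -5/2 (x(v, u) = (2/(4 + 0))*(-5) = (2/4)*(-5) = (2*(¼))*(-5) = (½)*(-5) = -5/2)
(x(158, 114) - 1*43302)*(1/32154 - 18803) = (-5/2 - 1*43302)*(1/32154 - 18803) = (-5/2 - 43302)*(1/32154 - 18803) = -86609/2*(-604591661/32154) = 52363079167549/64308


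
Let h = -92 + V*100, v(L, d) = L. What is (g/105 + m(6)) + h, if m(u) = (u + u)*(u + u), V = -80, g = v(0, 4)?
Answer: -7948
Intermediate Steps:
g = 0
m(u) = 4*u² (m(u) = (2*u)*(2*u) = 4*u²)
h = -8092 (h = -92 - 80*100 = -92 - 8000 = -8092)
(g/105 + m(6)) + h = (0/105 + 4*6²) - 8092 = (0*(1/105) + 4*36) - 8092 = (0 + 144) - 8092 = 144 - 8092 = -7948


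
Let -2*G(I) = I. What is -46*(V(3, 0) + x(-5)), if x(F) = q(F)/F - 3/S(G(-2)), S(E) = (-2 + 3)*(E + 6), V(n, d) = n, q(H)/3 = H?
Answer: -1794/7 ≈ -256.29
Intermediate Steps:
G(I) = -I/2
q(H) = 3*H
S(E) = 6 + E (S(E) = 1*(6 + E) = 6 + E)
x(F) = 18/7 (x(F) = (3*F)/F - 3/(6 - ½*(-2)) = 3 - 3/(6 + 1) = 3 - 3/7 = 18/7)
-46*(V(3, 0) + x(-5)) = -46*(3 + 18/7) = -46*39/7 = -1794/7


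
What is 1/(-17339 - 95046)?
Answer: -1/112385 ≈ -8.8980e-6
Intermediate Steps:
1/(-17339 - 95046) = 1/(-112385) = -1/112385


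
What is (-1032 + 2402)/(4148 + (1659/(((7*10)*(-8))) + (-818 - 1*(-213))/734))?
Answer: 40223200/121674101 ≈ 0.33058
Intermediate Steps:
(-1032 + 2402)/(4148 + (1659/(((7*10)*(-8))) + (-818 - 1*(-213))/734)) = 1370/(4148 + (1659/((70*(-8))) + (-818 + 213)*(1/734))) = 1370/(4148 + (1659/(-560) - 605*1/734)) = 1370/(4148 + (1659*(-1/560) - 605/734)) = 1370/(4148 + (-237/80 - 605/734)) = 1370/(4148 - 111179/29360) = 1370/(121674101/29360) = 1370*(29360/121674101) = 40223200/121674101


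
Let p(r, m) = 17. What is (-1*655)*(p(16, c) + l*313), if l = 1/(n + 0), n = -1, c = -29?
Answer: 193880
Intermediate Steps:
l = -1 (l = 1/(-1 + 0) = 1/(-1) = -1)
(-1*655)*(p(16, c) + l*313) = (-1*655)*(17 - 1*313) = -655*(17 - 313) = -655*(-296) = 193880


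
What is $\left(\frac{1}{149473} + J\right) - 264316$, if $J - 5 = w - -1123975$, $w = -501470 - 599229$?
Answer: $- \frac{36028224554}{149473} \approx -2.4104 \cdot 10^{5}$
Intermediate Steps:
$w = -1100699$
$J = 23281$ ($J = 5 - -23276 = 5 + \left(-1100699 + 1123975\right) = 5 + 23276 = 23281$)
$\left(\frac{1}{149473} + J\right) - 264316 = \left(\frac{1}{149473} + 23281\right) - 264316 = \frac{3479880914}{149473} - 264316 = - \frac{36028224554}{149473}$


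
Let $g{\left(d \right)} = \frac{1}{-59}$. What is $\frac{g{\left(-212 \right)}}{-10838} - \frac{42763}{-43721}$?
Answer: $\frac{27344501967}{27957043682} \approx 0.97809$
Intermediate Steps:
$g{\left(d \right)} = - \frac{1}{59}$
$\frac{g{\left(-212 \right)}}{-10838} - \frac{42763}{-43721} = - \frac{1}{59 \left(-10838\right)} - \frac{42763}{-43721} = \left(- \frac{1}{59}\right) \left(- \frac{1}{10838}\right) - - \frac{42763}{43721} = \frac{1}{639442} + \frac{42763}{43721} = \frac{27344501967}{27957043682}$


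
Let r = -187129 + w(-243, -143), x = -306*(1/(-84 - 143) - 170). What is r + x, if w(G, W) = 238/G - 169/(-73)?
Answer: -544039764632/4026753 ≈ -1.3511e+5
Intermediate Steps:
w(G, W) = 169/73 + 238/G (w(G, W) = 238/G - 169*(-1/73) = 238/G + 169/73 = 169/73 + 238/G)
x = 11808846/227 (x = -306*(1/(-227) - 170) = -306*(-1/227 - 170) = -306*(-38591/227) = 11808846/227 ≈ 52021.)
r = -3319457638/17739 (r = -187129 + (169/73 + 238/(-243)) = -187129 + (169/73 + 238*(-1/243)) = -187129 + (169/73 - 238/243) = -187129 + 23693/17739 = -3319457638/17739 ≈ -1.8713e+5)
r + x = -3319457638/17739 + 11808846/227 = -544039764632/4026753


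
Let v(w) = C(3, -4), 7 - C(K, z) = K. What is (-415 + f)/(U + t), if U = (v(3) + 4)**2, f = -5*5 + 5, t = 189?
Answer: -435/253 ≈ -1.7194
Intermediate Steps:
C(K, z) = 7 - K
v(w) = 4 (v(w) = 7 - 1*3 = 7 - 3 = 4)
f = -20 (f = -25 + 5 = -20)
U = 64 (U = (4 + 4)**2 = 8**2 = 64)
(-415 + f)/(U + t) = (-415 - 20)/(64 + 189) = -435/253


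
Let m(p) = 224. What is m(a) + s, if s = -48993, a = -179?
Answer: -48769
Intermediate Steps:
m(a) + s = 224 - 48993 = -48769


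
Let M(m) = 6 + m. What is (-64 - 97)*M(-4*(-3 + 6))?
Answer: 966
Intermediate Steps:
(-64 - 97)*M(-4*(-3 + 6)) = (-64 - 97)*(6 - 4*(-3 + 6)) = -161*(6 - 4*3) = -161*(6 - 12) = -161*(-6) = 966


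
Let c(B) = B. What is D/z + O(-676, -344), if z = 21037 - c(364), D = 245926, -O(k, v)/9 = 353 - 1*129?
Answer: -41430842/20673 ≈ -2004.1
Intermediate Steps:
O(k, v) = -2016 (O(k, v) = -9*(353 - 1*129) = -9*(353 - 129) = -9*224 = -2016)
z = 20673 (z = 21037 - 1*364 = 21037 - 364 = 20673)
D/z + O(-676, -344) = 245926/20673 - 2016 = -41430842/20673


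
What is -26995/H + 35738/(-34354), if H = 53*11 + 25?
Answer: -474557467/10443616 ≈ -45.440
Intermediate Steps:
H = 608 (H = 583 + 25 = 608)
-26995/H + 35738/(-34354) = -26995/608 + 35738/(-34354) = -26995*1/608 + 35738*(-1/34354) = -26995/608 - 17869/17177 = -474557467/10443616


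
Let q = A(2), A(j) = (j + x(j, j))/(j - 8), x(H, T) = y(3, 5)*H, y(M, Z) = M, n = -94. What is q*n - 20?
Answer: 316/3 ≈ 105.33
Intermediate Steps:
x(H, T) = 3*H
A(j) = 4*j/(-8 + j) (A(j) = (j + 3*j)/(j - 8) = (4*j)/(-8 + j) = 4*j/(-8 + j))
q = -4/3 (q = 4*2/(-8 + 2) = 4*2/(-6) = 4*2*(-1/6) = -4/3 ≈ -1.3333)
q*n - 20 = -4/3*(-94) - 20 = 376/3 - 20 = 316/3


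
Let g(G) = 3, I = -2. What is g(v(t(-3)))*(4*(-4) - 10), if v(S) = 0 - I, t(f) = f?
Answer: -78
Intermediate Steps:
v(S) = 2 (v(S) = 0 - 1*(-2) = 0 + 2 = 2)
g(v(t(-3)))*(4*(-4) - 10) = 3*(4*(-4) - 10) = 3*(-16 - 10) = 3*(-26) = -78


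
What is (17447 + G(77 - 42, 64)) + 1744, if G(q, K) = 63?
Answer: 19254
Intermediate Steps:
(17447 + G(77 - 42, 64)) + 1744 = (17447 + 63) + 1744 = 17510 + 1744 = 19254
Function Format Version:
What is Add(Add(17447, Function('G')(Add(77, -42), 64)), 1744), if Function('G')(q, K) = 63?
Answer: 19254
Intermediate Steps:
Add(Add(17447, Function('G')(Add(77, -42), 64)), 1744) = Add(Add(17447, 63), 1744) = Add(17510, 1744) = 19254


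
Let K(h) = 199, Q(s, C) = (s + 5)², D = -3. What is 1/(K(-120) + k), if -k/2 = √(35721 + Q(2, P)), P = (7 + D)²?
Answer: -199/103479 - 14*√730/103479 ≈ -0.0055785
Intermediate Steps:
P = 16 (P = (7 - 3)² = 4² = 16)
Q(s, C) = (5 + s)²
k = -14*√730 (k = -2*√(35721 + (5 + 2)²) = -2*√(35721 + 7²) = -2*√(35721 + 49) = -14*√730 ≈ -378.26)
1/(K(-120) + k) = 1/(199 - 14*√730)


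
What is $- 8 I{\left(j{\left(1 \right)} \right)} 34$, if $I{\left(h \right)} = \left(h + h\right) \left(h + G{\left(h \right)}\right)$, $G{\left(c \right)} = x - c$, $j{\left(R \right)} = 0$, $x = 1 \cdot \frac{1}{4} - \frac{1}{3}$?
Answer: $0$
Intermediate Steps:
$x = - \frac{1}{12}$ ($x = 1 \cdot \frac{1}{4} - \frac{1}{3} = \frac{1}{4} - \frac{1}{3} = - \frac{1}{12} \approx -0.083333$)
$G{\left(c \right)} = - \frac{1}{12} - c$
$I{\left(h \right)} = - \frac{h}{6}$ ($I{\left(h \right)} = \left(h + h\right) \left(h - \left(\frac{1}{12} + h\right)\right) = 2 h \left(- \frac{1}{12}\right) = - \frac{h}{6}$)
$- 8 I{\left(j{\left(1 \right)} \right)} 34 = - 8 \left(\left(- \frac{1}{6}\right) 0\right) 34 = \left(-8\right) 0 \cdot 34 = 0 \cdot 34 = 0$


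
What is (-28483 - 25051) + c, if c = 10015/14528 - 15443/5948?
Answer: -1156543479295/21603136 ≈ -53536.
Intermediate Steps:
c = -41196671/21603136 (c = 10015*(1/14528) - 15443*1/5948 = 10015/14528 - 15443/5948 = -41196671/21603136 ≈ -1.9070)
(-28483 - 25051) + c = (-28483 - 25051) - 41196671/21603136 = -53534 - 41196671/21603136 = -1156543479295/21603136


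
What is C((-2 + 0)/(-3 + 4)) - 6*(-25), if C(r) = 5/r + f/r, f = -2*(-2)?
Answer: 291/2 ≈ 145.50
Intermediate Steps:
f = 4
C(r) = 9/r (C(r) = 5/r + 4/r = 9/r)
C((-2 + 0)/(-3 + 4)) - 6*(-25) = 9/(((-2 + 0)/(-3 + 4))) - 6*(-25) = 9/((-2/1)) + 150 = 9/((-2*1)) + 150 = 9/(-2) + 150 = 9*(-½) + 150 = -9/2 + 150 = 291/2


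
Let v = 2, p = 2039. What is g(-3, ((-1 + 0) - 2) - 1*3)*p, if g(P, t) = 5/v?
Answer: 10195/2 ≈ 5097.5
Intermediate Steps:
g(P, t) = 5/2
g(-3, ((-1 + 0) - 2) - 1*3)*p = (5/2)*2039 = 10195/2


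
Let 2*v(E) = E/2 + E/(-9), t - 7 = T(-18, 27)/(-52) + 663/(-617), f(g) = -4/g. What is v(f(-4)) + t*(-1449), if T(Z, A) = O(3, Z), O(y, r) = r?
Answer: -2624027791/288756 ≈ -9087.4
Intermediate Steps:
T(Z, A) = Z
t = 100609/16042 (t = 7 + (-18/(-52) + 663/(-617)) = 7 + (-18*(-1/52) + 663*(-1/617)) = 7 + (9/26 - 663/617) = 7 - 11685/16042 = 100609/16042 ≈ 6.2716)
v(E) = 7*E/36 (v(E) = (E/2 + E/(-9))/2 = (E*(½) + E*(-⅑))/2 = (E/2 - E/9)/2 = (7*E/18)/2 = 7*E/36)
v(f(-4)) + t*(-1449) = 7*(-4/(-4))/36 + (100609/16042)*(-1449) = 7*(-4*(-¼))/36 - 145782441/16042 = (7/36)*1 - 145782441/16042 = 7/36 - 145782441/16042 = -2624027791/288756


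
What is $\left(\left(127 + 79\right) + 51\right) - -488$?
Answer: $745$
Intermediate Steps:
$\left(\left(127 + 79\right) + 51\right) - -488 = \left(206 + 51\right) + 488 = 257 + 488 = 745$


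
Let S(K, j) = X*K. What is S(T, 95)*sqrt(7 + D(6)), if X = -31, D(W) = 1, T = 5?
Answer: -310*sqrt(2) ≈ -438.41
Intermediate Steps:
S(K, j) = -31*K
S(T, 95)*sqrt(7 + D(6)) = (-31*5)*sqrt(7 + 1) = -310*sqrt(2)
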